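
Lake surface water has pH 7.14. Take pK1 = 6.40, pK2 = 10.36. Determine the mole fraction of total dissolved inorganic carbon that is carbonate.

α₂ = 0.000510

α₂ = 1 / (1 + [H⁺]/K2 + [H⁺]²/(K1K2)) = 1 / (1 + 10^+3.22 + 10^+2.48)
   = 1 / (1 + 1659.6 + 302.00) = 1/1962.6 = 0.0005095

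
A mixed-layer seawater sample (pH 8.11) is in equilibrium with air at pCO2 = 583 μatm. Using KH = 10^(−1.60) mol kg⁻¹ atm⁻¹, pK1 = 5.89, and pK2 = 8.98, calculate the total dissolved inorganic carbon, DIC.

DIC = 2.77 mmol/kg

[CO2*] = KH · pCO2 = 10^(−1.60) × 583×10^-6 = 1.464×10^-5 mol/kg
α₀ = 1/(1 + K1/[H⁺] + K1K2/[H⁺]²) = 1/(1 + 10^+2.22 + 10^+1.35) = 0.005281
DIC = [CO2*]/α₀ = 1.464×10^-5 / 0.005281 = 2.77 mmol/kg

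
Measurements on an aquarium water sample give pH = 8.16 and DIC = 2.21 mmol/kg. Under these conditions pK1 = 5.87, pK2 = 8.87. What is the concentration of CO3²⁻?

[CO3²⁻] = 0.359 mmol/kg

α₂ = 1 / (1 + [H⁺]/K2 + [H⁺]²/(K1K2)) = 1 / (1 + 10^+0.71 + 10^-1.58)
   = 1 / (1 + 5.1286 + 0.026303) = 1/6.1549 = 0.1625
[CO3²⁻] = α₂ × DIC = 0.1625 × 2.21 = 0.359 mmol/kg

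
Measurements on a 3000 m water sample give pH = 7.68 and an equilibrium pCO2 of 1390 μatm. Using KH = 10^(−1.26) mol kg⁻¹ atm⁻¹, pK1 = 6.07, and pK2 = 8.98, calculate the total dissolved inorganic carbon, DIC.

DIC = 3.34 mmol/kg

[CO2*] = KH · pCO2 = 10^(−1.26) × 1390×10^-6 = 7.639×10^-5 mol/kg
α₀ = 1/(1 + K1/[H⁺] + K1K2/[H⁺]²) = 1/(1 + 10^+1.61 + 10^+0.31) = 0.02284
DIC = [CO2*]/α₀ = 7.639×10^-5 / 0.02284 = 3.34 mmol/kg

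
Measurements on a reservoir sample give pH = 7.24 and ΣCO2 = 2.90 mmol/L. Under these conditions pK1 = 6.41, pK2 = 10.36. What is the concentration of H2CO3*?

α₀ = 1 / (1 + K1/[H⁺] + K1K2/[H⁺]²) = 1 / (1 + 10^+0.83 + 10^-2.29)
   = 1 / (1 + 6.7608 + 0.0051286) = 1/7.7660 = 0.1288
[CO2*] = α₀ × DIC = 0.1288 × 2.90 = 0.373 mmol/L

[CO2*] = 0.373 mmol/L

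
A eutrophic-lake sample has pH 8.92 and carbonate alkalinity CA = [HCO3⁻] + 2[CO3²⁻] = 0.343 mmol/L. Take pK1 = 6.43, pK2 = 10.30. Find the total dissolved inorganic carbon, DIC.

DIC = 0.331 mmol/L

CA = [HCO3⁻] + 2[CO3²⁻] = (α₁ + 2α₂)·DIC
At pH 8.92: [H⁺]/K1 = 10^-2.49 = 0.0032359, K2/[H⁺] = 10^-1.38 = 0.041687
α₁ = 1/(1 + 0.0032359 + 0.041687) = 1/1.0449 = 0.9570; α₂ = α₁·K2/[H⁺] = 0.03989
α₁ + 2α₂ = 1.0368
DIC = CA / (α₁ + 2α₂) = 0.343 / 1.0368 = 0.331 mmol/L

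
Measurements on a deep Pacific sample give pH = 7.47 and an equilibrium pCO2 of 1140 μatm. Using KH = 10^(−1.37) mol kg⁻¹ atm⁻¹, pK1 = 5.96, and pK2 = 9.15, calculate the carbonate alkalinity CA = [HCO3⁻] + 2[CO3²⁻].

CA = 1.64 mmol/kg

[CO2*] = KH · pCO2 = 10^(−1.37) × 1140×10^-6 = 4.863×10^-5 mol/kg
α₀ = 1/(1 + K1/[H⁺] + K1K2/[H⁺]²) = 1/(1 + 10^+1.51 + 10^-0.17) = 0.02938
DIC = [CO2*]/α₀ = 4.863×10^-5 / 0.02938 = 1.655 mmol/kg
CA = (α₁ + 2α₂)·DIC = (0.9508 + 2×0.01986) × 1.655 = 1.64 mmol/kg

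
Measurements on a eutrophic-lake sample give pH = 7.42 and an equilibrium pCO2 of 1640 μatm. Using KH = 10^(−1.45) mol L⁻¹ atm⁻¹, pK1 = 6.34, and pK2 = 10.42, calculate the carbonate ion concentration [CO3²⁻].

[CO3²⁻] = 0.700 μmol/L

[CO2*] = KH · pCO2 = 10^(−1.45) × 1640×10^-6 = 5.819×10^-5 mol/L
α₀ = 1/(1 + K1/[H⁺] + K1K2/[H⁺]²) = 1/(1 + 10^+1.08 + 10^-1.92) = 0.07672
DIC = [CO2*]/α₀ = 5.819×10^-5 / 0.07672 = 0.7585 mmol/L
[CO3²⁻] = α₂·DIC; α₂ = 0.0009224, so [CO3²⁻] = 0.0009224 × 0.7585 = 0.000700 mmol/L = 0.700 μmol/L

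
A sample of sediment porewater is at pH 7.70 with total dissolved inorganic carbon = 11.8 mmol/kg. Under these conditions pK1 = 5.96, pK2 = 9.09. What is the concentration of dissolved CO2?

α₀ = 1 / (1 + K1/[H⁺] + K1K2/[H⁺]²) = 1 / (1 + 10^+1.74 + 10^+0.35)
   = 1 / (1 + 54.954 + 2.2387) = 1/58.193 = 0.01718
[CO2*] = α₀ × DIC = 0.01718 × 11.8 = 0.203 mmol/kg

[CO2*] = 0.203 mmol/kg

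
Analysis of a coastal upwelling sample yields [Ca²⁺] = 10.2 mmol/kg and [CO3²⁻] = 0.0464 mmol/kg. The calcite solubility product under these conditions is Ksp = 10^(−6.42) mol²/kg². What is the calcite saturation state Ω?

Ω = 1.24

Ksp = 10^(−6.42) = 3.802×10^-7
Ω = [Ca²⁺][CO3²⁻]/Ksp = (10.2×10^-3)(0.0464×10^-3) / 3.802×10^-7 = 1.24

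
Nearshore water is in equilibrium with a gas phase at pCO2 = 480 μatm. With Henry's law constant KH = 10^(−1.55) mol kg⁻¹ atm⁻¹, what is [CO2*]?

[CO2*] = 13.5 μmol/kg

KH = 10^(−1.55) = 2.818×10^-2 mol kg⁻¹ atm⁻¹
[CO2*] = KH · pCO2 = 2.818×10^-2 × 480×10^-6 atm = 1.35×10^-5 mol/kg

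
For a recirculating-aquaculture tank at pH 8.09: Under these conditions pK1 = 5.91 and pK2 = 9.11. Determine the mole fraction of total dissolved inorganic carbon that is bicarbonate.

α₁ = 1 / (1 + [H⁺]/K1 + K2/[H⁺]) = 1 / (1 + 10^-2.18 + 10^-1.02)
   = 1 / (1 + 0.0066069 + 0.095499) = 1/1.1021 = 0.9074

α₁ = 0.907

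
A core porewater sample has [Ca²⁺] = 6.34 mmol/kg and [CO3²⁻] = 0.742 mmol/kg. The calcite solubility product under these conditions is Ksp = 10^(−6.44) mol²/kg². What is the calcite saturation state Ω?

Ω = 13.0

Ksp = 10^(−6.44) = 3.631×10^-7
Ω = [Ca²⁺][CO3²⁻]/Ksp = (6.34×10^-3)(0.742×10^-3) / 3.631×10^-7 = 13.0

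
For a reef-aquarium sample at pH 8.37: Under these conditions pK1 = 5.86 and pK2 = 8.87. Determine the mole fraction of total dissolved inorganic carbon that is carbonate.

α₂ = 1 / (1 + [H⁺]/K2 + [H⁺]²/(K1K2)) = 1 / (1 + 10^+0.50 + 10^-2.01)
   = 1 / (1 + 3.1623 + 0.0097724) = 1/4.1721 = 0.2397

α₂ = 0.240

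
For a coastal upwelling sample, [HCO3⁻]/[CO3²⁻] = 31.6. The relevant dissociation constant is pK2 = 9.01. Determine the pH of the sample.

From K2 = [H⁺][CO3²⁻]/[HCO3⁻]:  pH = pK2 − log₁₀([HCO3⁻]/[CO3²⁻])
log₁₀(31.6) = +1.500
pH = 9.01 − (+1.500) = 7.51

pH = 7.51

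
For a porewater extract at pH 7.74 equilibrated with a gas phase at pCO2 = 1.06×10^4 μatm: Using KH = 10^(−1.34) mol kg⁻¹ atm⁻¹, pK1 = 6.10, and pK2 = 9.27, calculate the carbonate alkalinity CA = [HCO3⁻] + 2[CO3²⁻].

CA = 22.4 mmol/kg

[CO2*] = KH · pCO2 = 10^(−1.34) × 1.06×10^4×10^-6 = 4.845×10^-4 mol/kg
α₀ = 1/(1 + K1/[H⁺] + K1K2/[H⁺]²) = 1/(1 + 10^+1.64 + 10^+0.11) = 0.02177
DIC = [CO2*]/α₀ = 4.845×10^-4 / 0.02177 = 22.26 mmol/kg
CA = (α₁ + 2α₂)·DIC = (0.9502 + 2×0.02804) × 22.26 = 22.4 mmol/kg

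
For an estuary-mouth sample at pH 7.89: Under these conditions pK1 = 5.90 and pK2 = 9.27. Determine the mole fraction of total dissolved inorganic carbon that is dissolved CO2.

α₀ = 0.00973

α₀ = 1 / (1 + K1/[H⁺] + K1K2/[H⁺]²) = 1 / (1 + 10^+1.99 + 10^+0.61)
   = 1 / (1 + 97.724 + 4.0738) = 1/102.80 = 0.009728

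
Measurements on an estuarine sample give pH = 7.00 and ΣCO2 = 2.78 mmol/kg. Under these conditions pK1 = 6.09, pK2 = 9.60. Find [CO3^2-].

α₂ = 1 / (1 + [H⁺]/K2 + [H⁺]²/(K1K2)) = 1 / (1 + 10^+2.60 + 10^+1.69)
   = 1 / (1 + 398.11 + 48.978) = 1/448.09 = 0.002232
[CO3²⁻] = α₂ × DIC = 0.002232 × 2.78 = 0.00620 mmol/kg = 6.20 μmol/kg

[CO3²⁻] = 6.20 μmol/kg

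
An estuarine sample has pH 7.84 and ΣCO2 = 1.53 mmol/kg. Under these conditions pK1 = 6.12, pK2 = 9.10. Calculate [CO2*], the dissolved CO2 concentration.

[CO2*] = 0.0271 mmol/kg

α₀ = 1 / (1 + K1/[H⁺] + K1K2/[H⁺]²) = 1 / (1 + 10^+1.72 + 10^+0.46)
   = 1 / (1 + 52.481 + 2.8840) = 1/56.365 = 0.01774
[CO2*] = α₀ × DIC = 0.01774 × 1.53 = 0.0271 mmol/kg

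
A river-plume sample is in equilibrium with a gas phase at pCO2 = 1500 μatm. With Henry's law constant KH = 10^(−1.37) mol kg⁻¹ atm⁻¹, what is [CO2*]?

[CO2*] = 64.0 μmol/kg

KH = 10^(−1.37) = 4.266×10^-2 mol kg⁻¹ atm⁻¹
[CO2*] = KH · pCO2 = 4.266×10^-2 × 1500×10^-6 atm = 6.40×10^-5 mol/kg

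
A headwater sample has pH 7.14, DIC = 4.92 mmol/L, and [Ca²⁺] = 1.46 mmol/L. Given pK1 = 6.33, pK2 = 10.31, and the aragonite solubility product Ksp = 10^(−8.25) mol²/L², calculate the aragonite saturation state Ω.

α₂ = 1 / (1 + [H⁺]/K2 + [H⁺]²/(K1K2)) = 1 / (1 + 10^+3.17 + 10^+2.36)
   = 1 / (1 + 1479.1 + 229.09) = 1/1709.2 = 0.0005851
[CO3²⁻] = α₂ × DIC = 0.0005851 × 4.92 = 0.002879 mmol/L = 2.879 μmol/L
Ksp = 10^(−8.25) = 5.623×10^-9
Ω = [Ca²⁺][CO3²⁻]/Ksp = (1.46×10^-3)(2.879×10^-6) / 5.623×10^-9 = 0.747

Ω = 0.747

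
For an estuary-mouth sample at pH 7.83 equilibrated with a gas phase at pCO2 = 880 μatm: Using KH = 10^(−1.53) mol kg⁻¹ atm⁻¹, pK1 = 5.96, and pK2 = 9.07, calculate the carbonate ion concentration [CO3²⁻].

[CO2*] = KH · pCO2 = 10^(−1.53) × 880×10^-6 = 2.597×10^-5 mol/kg
α₀ = 1/(1 + K1/[H⁺] + K1K2/[H⁺]²) = 1/(1 + 10^+1.87 + 10^+0.63) = 0.01259
DIC = [CO2*]/α₀ = 2.597×10^-5 / 0.01259 = 2.062 mmol/kg
[CO3²⁻] = α₂·DIC; α₂ = 0.05373, so [CO3²⁻] = 0.05373 × 2.062 = 0.111 mmol/kg

[CO3²⁻] = 0.111 mmol/kg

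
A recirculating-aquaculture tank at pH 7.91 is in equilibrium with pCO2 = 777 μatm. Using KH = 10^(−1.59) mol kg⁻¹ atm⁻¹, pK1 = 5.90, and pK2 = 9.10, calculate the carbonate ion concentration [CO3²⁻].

[CO2*] = KH · pCO2 = 10^(−1.59) × 777×10^-6 = 1.997×10^-5 mol/kg
α₀ = 1/(1 + K1/[H⁺] + K1K2/[H⁺]²) = 1/(1 + 10^+2.01 + 10^+0.82) = 0.009096
DIC = [CO2*]/α₀ = 1.997×10^-5 / 0.009096 = 2.196 mmol/kg
[CO3²⁻] = α₂·DIC; α₂ = 0.06010, so [CO3²⁻] = 0.06010 × 2.196 = 0.132 mmol/kg

[CO3²⁻] = 0.132 mmol/kg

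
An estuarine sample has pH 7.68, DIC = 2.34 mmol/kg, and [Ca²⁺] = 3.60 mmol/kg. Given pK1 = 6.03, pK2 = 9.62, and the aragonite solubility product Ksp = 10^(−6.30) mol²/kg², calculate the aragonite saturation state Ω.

α₂ = 1 / (1 + [H⁺]/K2 + [H⁺]²/(K1K2)) = 1 / (1 + 10^+1.94 + 10^+0.29)
   = 1 / (1 + 87.096 + 1.9498) = 1/90.046 = 0.01111
[CO3²⁻] = α₂ × DIC = 0.01111 × 2.34 = 0.02599 mmol/kg
Ksp = 10^(−6.30) = 5.012×10^-7
Ω = [Ca²⁺][CO3²⁻]/Ksp = (3.60×10^-3)(2.599×10^-5) / 5.012×10^-7 = 0.187

Ω = 0.187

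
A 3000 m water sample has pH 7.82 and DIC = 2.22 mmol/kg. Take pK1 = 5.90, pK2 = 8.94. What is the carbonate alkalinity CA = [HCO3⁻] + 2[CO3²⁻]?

CA = 2.35 mmol/kg

CA = [HCO3⁻] + 2[CO3²⁻] = (α₁ + 2α₂)·DIC
At pH 7.82: [H⁺]/K1 = 10^-1.92 = 0.012023, K2/[H⁺] = 10^-1.12 = 0.075858
α₁ = 1/(1 + 0.012023 + 0.075858) = 1/1.0879 = 0.9192; α₂ = α₁·K2/[H⁺] = 0.06973
α₁ + 2α₂ = 1.0587
CA = 1.0587 × 2.22 = 2.35 mmol/kg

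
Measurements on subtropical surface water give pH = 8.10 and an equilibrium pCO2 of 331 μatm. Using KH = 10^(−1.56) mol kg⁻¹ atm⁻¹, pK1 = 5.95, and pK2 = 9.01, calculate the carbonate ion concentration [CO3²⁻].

[CO2*] = KH · pCO2 = 10^(−1.56) × 331×10^-6 = 9.116×10^-6 mol/kg
α₀ = 1/(1 + K1/[H⁺] + K1K2/[H⁺]²) = 1/(1 + 10^+2.15 + 10^+1.24) = 0.006264
DIC = [CO2*]/α₀ = 9.116×10^-6 / 0.006264 = 1.455 mmol/kg
[CO3²⁻] = α₂·DIC; α₂ = 0.1089, so [CO3²⁻] = 0.1089 × 1.455 = 0.158 mmol/kg

[CO3²⁻] = 0.158 mmol/kg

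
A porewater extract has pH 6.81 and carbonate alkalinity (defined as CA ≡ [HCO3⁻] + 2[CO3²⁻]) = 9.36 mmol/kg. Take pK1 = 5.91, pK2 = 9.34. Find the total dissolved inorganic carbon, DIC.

DIC = 10.5 mmol/kg

CA = [HCO3⁻] + 2[CO3²⁻] = (α₁ + 2α₂)·DIC
At pH 6.81: [H⁺]/K1 = 10^-0.90 = 0.12589, K2/[H⁺] = 10^-2.53 = 0.0029512
α₁ = 1/(1 + 0.12589 + 0.0029512) = 1/1.1288 = 0.8859; α₂ = α₁·K2/[H⁺] = 0.002614
α₁ + 2α₂ = 0.8911
DIC = CA / (α₁ + 2α₂) = 9.36 / 0.8911 = 10.5 mmol/kg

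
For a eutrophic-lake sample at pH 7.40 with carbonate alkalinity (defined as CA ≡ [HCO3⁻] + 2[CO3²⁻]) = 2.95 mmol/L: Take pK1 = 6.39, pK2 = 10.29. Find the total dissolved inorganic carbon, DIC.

DIC = 3.23 mmol/L

CA = [HCO3⁻] + 2[CO3²⁻] = (α₁ + 2α₂)·DIC
At pH 7.40: [H⁺]/K1 = 10^-1.01 = 0.097724, K2/[H⁺] = 10^-2.89 = 0.0012882
α₁ = 1/(1 + 0.097724 + 0.0012882) = 1/1.0990 = 0.9099; α₂ = α₁·K2/[H⁺] = 0.001172
α₁ + 2α₂ = 0.9123
DIC = CA / (α₁ + 2α₂) = 2.95 / 0.9123 = 3.23 mmol/L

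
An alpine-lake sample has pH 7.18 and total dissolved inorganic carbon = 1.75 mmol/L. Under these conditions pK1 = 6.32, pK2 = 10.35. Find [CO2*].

α₀ = 1 / (1 + K1/[H⁺] + K1K2/[H⁺]²) = 1 / (1 + 10^+0.86 + 10^-2.31)
   = 1 / (1 + 7.2444 + 0.0048978) = 1/8.2493 = 0.1212
[CO2*] = α₀ × DIC = 0.1212 × 1.75 = 0.212 mmol/L

[CO2*] = 0.212 mmol/L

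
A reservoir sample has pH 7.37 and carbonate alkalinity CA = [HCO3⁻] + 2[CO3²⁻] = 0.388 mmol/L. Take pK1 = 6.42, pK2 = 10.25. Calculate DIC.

DIC = 0.431 mmol/L

CA = [HCO3⁻] + 2[CO3²⁻] = (α₁ + 2α₂)·DIC
At pH 7.37: [H⁺]/K1 = 10^-0.95 = 0.11220, K2/[H⁺] = 10^-2.88 = 0.0013183
α₁ = 1/(1 + 0.11220 + 0.0013183) = 1/1.1135 = 0.8981; α₂ = α₁·K2/[H⁺] = 0.001184
α₁ + 2α₂ = 0.9004
DIC = CA / (α₁ + 2α₂) = 0.388 / 0.9004 = 0.431 mmol/L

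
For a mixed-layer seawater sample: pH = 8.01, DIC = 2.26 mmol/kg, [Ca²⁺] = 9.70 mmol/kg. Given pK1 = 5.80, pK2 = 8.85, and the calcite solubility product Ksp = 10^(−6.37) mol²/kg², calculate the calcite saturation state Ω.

α₂ = 1 / (1 + [H⁺]/K2 + [H⁺]²/(K1K2)) = 1 / (1 + 10^+0.84 + 10^-1.37)
   = 1 / (1 + 6.9183 + 0.042658) = 1/7.9610 = 0.1256
[CO3²⁻] = α₂ × DIC = 0.1256 × 2.26 = 0.2839 mmol/kg
Ksp = 10^(−6.37) = 4.266×10^-7
Ω = [Ca²⁺][CO3²⁻]/Ksp = (9.70×10^-3)(2.839×10^-4) / 4.266×10^-7 = 6.46

Ω = 6.46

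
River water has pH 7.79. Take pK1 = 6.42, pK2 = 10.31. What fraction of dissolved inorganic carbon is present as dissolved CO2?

α₀ = 0.0408

α₀ = 1 / (1 + K1/[H⁺] + K1K2/[H⁺]²) = 1 / (1 + 10^+1.37 + 10^-1.15)
   = 1 / (1 + 23.442 + 0.070795) = 1/24.513 = 0.04079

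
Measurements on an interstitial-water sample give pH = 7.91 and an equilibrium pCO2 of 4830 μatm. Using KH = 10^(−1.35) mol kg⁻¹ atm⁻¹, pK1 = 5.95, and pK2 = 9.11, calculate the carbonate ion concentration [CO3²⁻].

[CO2*] = KH · pCO2 = 10^(−1.35) × 4830×10^-6 = 2.157×10^-4 mol/kg
α₀ = 1/(1 + K1/[H⁺] + K1K2/[H⁺]²) = 1/(1 + 10^+1.96 + 10^+0.76) = 0.01021
DIC = [CO2*]/α₀ = 2.157×10^-4 / 0.01021 = 21.13 mmol/kg
[CO3²⁻] = α₂·DIC; α₂ = 0.05875, so [CO3²⁻] = 0.05875 × 21.13 = 1.24 mmol/kg

[CO3²⁻] = 1.24 mmol/kg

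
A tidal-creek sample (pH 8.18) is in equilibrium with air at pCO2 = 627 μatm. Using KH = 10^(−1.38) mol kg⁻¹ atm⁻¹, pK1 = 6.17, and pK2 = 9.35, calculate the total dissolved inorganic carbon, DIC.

[CO2*] = KH · pCO2 = 10^(−1.38) × 627×10^-6 = 2.614×10^-5 mol/kg
α₀ = 1/(1 + K1/[H⁺] + K1K2/[H⁺]²) = 1/(1 + 10^+2.01 + 10^+0.84) = 0.009070
DIC = [CO2*]/α₀ = 2.614×10^-5 / 0.009070 = 2.88 mmol/kg

DIC = 2.88 mmol/kg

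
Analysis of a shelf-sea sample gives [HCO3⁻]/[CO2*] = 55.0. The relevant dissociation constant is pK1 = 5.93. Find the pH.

pH = 7.67

From K1 = [H⁺][HCO3⁻]/[CO2*]:  pH = pK1 + log₁₀([HCO3⁻]/[CO2*])
log₁₀(55.0) = +1.740
pH = 5.93 + (+1.740) = 7.67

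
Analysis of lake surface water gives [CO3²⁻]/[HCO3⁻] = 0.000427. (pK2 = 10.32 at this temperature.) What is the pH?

From K2 = [H⁺][CO3²⁻]/[HCO3⁻]:  pH = pK2 + log₁₀([CO3²⁻]/[HCO3⁻])
log₁₀(0.000427) = -3.370
pH = 10.32 + (-3.370) = 6.95

pH = 6.95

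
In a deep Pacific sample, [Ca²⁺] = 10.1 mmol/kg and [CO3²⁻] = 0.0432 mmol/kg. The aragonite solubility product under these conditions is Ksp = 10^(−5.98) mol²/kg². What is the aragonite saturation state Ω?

Ω = 0.417

Ksp = 10^(−5.98) = 1.047×10^-6
Ω = [Ca²⁺][CO3²⁻]/Ksp = (10.1×10^-3)(0.0432×10^-3) / 1.047×10^-6 = 0.417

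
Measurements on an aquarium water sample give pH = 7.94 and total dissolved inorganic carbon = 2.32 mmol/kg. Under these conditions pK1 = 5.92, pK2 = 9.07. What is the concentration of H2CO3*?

[CO2*] = 0.0204 mmol/kg

α₀ = 1 / (1 + K1/[H⁺] + K1K2/[H⁺]²) = 1 / (1 + 10^+2.02 + 10^+0.89)
   = 1 / (1 + 104.71 + 7.7625) = 1/113.48 = 0.008812
[CO2*] = α₀ × DIC = 0.008812 × 2.32 = 0.0204 mmol/kg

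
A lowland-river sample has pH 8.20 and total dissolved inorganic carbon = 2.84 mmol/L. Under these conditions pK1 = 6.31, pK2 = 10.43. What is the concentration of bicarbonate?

[HCO3⁻] = 2.79 mmol/L

α₁ = 1 / (1 + [H⁺]/K1 + K2/[H⁺]) = 1 / (1 + 10^-1.89 + 10^-2.23)
   = 1 / (1 + 0.012882 + 0.0058884) = 1/1.0188 = 0.9816
[HCO3⁻] = α₁ × DIC = 0.9816 × 2.84 = 2.79 mmol/L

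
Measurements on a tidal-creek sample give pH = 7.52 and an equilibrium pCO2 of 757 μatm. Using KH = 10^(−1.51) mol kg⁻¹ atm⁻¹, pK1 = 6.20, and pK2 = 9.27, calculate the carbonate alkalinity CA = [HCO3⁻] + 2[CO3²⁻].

CA = 0.506 mmol/kg

[CO2*] = KH · pCO2 = 10^(−1.51) × 757×10^-6 = 2.339×10^-5 mol/kg
α₀ = 1/(1 + K1/[H⁺] + K1K2/[H⁺]²) = 1/(1 + 10^+1.32 + 10^-0.43) = 0.04491
DIC = [CO2*]/α₀ = 2.339×10^-5 / 0.04491 = 0.5208 mmol/kg
CA = (α₁ + 2α₂)·DIC = (0.9384 + 2×0.01669) × 0.5208 = 0.506 mmol/kg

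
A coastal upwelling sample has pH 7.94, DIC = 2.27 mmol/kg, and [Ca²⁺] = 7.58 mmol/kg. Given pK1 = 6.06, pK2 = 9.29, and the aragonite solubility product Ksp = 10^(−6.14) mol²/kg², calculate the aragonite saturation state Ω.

α₂ = 1 / (1 + [H⁺]/K2 + [H⁺]²/(K1K2)) = 1 / (1 + 10^+1.35 + 10^-0.53)
   = 1 / (1 + 22.387 + 0.29512) = 1/23.682 = 0.04223
[CO3²⁻] = α₂ × DIC = 0.04223 × 2.27 = 0.09585 mmol/kg
Ksp = 10^(−6.14) = 7.244×10^-7
Ω = [Ca²⁺][CO3²⁻]/Ksp = (7.58×10^-3)(9.585×10^-5) / 7.244×10^-7 = 1.00

Ω = 1.00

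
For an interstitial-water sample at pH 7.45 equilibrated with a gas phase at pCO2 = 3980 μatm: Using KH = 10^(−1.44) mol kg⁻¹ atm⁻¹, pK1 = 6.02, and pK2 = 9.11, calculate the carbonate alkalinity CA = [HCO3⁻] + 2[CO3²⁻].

CA = 4.06 mmol/kg

[CO2*] = KH · pCO2 = 10^(−1.44) × 3980×10^-6 = 1.445×10^-4 mol/kg
α₀ = 1/(1 + K1/[H⁺] + K1K2/[H⁺]²) = 1/(1 + 10^+1.43 + 10^-0.23) = 0.03508
DIC = [CO2*]/α₀ = 1.445×10^-4 / 0.03508 = 4.119 mmol/kg
CA = (α₁ + 2α₂)·DIC = (0.9443 + 2×0.02066) × 4.119 = 4.06 mmol/kg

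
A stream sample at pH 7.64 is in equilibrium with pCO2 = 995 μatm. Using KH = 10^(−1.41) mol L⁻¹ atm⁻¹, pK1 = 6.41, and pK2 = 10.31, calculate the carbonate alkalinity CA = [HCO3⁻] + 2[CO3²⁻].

[CO2*] = KH · pCO2 = 10^(−1.41) × 995×10^-6 = 3.871×10^-5 mol/L
α₀ = 1/(1 + K1/[H⁺] + K1K2/[H⁺]²) = 1/(1 + 10^+1.23 + 10^-1.44) = 0.05550
DIC = [CO2*]/α₀ = 3.871×10^-5 / 0.05550 = 0.6975 mmol/L
CA = (α₁ + 2α₂)·DIC = (0.9425 + 2×0.002015) × 0.6975 = 0.660 mmol/L

CA = 0.660 mmol/L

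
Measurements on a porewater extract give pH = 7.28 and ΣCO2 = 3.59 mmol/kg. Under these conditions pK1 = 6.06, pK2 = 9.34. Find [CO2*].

α₀ = 1 / (1 + K1/[H⁺] + K1K2/[H⁺]²) = 1 / (1 + 10^+1.22 + 10^-0.84)
   = 1 / (1 + 16.596 + 0.14454) = 1/17.740 = 0.05637
[CO2*] = α₀ × DIC = 0.05637 × 3.59 = 0.202 mmol/kg

[CO2*] = 0.202 mmol/kg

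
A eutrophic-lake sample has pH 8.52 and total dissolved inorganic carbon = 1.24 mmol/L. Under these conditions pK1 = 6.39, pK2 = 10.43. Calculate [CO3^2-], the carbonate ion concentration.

α₂ = 1 / (1 + [H⁺]/K2 + [H⁺]²/(K1K2)) = 1 / (1 + 10^+1.91 + 10^-0.22)
   = 1 / (1 + 81.283 + 0.60256) = 1/82.886 = 0.01206
[CO3²⁻] = α₂ × DIC = 0.01206 × 1.24 = 0.0150 mmol/L = 15.0 μmol/L

[CO3²⁻] = 15.0 μmol/L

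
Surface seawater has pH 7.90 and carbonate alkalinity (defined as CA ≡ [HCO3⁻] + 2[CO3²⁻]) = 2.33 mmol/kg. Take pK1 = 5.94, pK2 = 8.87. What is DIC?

CA = [HCO3⁻] + 2[CO3²⁻] = (α₁ + 2α₂)·DIC
At pH 7.90: [H⁺]/K1 = 10^-1.96 = 0.010965, K2/[H⁺] = 10^-0.97 = 0.10715
α₁ = 1/(1 + 0.010965 + 0.10715) = 1/1.1181 = 0.8944; α₂ = α₁·K2/[H⁺] = 0.09583
α₁ + 2α₂ = 1.0860
DIC = CA / (α₁ + 2α₂) = 2.33 / 1.0860 = 2.15 mmol/kg

DIC = 2.15 mmol/kg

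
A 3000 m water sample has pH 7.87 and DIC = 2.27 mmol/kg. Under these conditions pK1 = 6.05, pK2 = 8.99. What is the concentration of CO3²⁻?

[CO3²⁻] = 0.158 mmol/kg

α₂ = 1 / (1 + [H⁺]/K2 + [H⁺]²/(K1K2)) = 1 / (1 + 10^+1.12 + 10^-0.70)
   = 1 / (1 + 13.183 + 0.19953) = 1/14.382 = 0.06953
[CO3²⁻] = α₂ × DIC = 0.06953 × 2.27 = 0.158 mmol/kg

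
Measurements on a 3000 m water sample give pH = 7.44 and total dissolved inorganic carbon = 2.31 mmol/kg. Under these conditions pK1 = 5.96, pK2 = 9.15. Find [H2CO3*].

[CO2*] = 0.0727 mmol/kg

α₀ = 1 / (1 + K1/[H⁺] + K1K2/[H⁺]²) = 1 / (1 + 10^+1.48 + 10^-0.23)
   = 1 / (1 + 30.200 + 0.58884) = 1/31.788 = 0.03146
[CO2*] = α₀ × DIC = 0.03146 × 2.31 = 0.0727 mmol/kg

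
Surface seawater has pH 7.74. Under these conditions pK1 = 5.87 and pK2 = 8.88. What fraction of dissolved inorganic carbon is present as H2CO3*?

α₀ = 1 / (1 + K1/[H⁺] + K1K2/[H⁺]²) = 1 / (1 + 10^+1.87 + 10^+0.73)
   = 1 / (1 + 74.131 + 5.3703) = 1/80.501 = 0.01242

α₀ = 0.0124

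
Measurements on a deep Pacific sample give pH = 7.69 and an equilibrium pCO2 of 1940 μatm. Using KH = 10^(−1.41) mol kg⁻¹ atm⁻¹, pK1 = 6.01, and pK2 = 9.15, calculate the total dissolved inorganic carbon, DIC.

DIC = 3.81 mmol/kg

[CO2*] = KH · pCO2 = 10^(−1.41) × 1940×10^-6 = 7.547×10^-5 mol/kg
α₀ = 1/(1 + K1/[H⁺] + K1K2/[H⁺]²) = 1/(1 + 10^+1.68 + 10^+0.22) = 0.01979
DIC = [CO2*]/α₀ = 7.547×10^-5 / 0.01979 = 3.81 mmol/kg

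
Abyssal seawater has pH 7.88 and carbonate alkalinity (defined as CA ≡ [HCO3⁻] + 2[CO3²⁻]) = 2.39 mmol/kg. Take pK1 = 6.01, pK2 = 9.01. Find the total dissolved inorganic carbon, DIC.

DIC = 2.26 mmol/kg

CA = [HCO3⁻] + 2[CO3²⁻] = (α₁ + 2α₂)·DIC
At pH 7.88: [H⁺]/K1 = 10^-1.87 = 0.013490, K2/[H⁺] = 10^-1.13 = 0.074131
α₁ = 1/(1 + 0.013490 + 0.074131) = 1/1.0876 = 0.9194; α₂ = α₁·K2/[H⁺] = 0.06816
α₁ + 2α₂ = 1.0558
DIC = CA / (α₁ + 2α₂) = 2.39 / 1.0558 = 2.26 mmol/kg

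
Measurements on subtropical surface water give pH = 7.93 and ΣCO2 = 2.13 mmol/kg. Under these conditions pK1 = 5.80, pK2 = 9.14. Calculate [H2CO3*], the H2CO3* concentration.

[CO2*] = 14.8 μmol/kg

α₀ = 1 / (1 + K1/[H⁺] + K1K2/[H⁺]²) = 1 / (1 + 10^+2.13 + 10^+0.92)
   = 1 / (1 + 134.90 + 8.3176) = 1/144.21 = 0.006934
[CO2*] = α₀ × DIC = 0.006934 × 2.13 = 0.0148 mmol/kg = 14.8 μmol/kg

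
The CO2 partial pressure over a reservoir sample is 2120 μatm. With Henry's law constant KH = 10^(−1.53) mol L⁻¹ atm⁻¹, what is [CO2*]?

[CO2*] = 62.6 μmol/L

KH = 10^(−1.53) = 2.951×10^-2 mol L⁻¹ atm⁻¹
[CO2*] = KH · pCO2 = 2.951×10^-2 × 2120×10^-6 atm = 6.26×10^-5 mol/L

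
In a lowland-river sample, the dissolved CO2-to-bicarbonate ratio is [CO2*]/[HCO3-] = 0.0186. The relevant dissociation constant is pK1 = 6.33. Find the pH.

pH = 8.06

From K1 = [H⁺][HCO3-]/[CO2*]:  pH = pK1 − log₁₀([CO2*]/[HCO3-])
log₁₀(0.0186) = -1.730
pH = 6.33 − (-1.730) = 8.06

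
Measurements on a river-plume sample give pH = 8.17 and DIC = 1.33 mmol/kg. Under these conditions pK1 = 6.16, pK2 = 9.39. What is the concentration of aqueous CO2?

[CO2*] = 12.1 μmol/kg

α₀ = 1 / (1 + K1/[H⁺] + K1K2/[H⁺]²) = 1 / (1 + 10^+2.01 + 10^+0.79)
   = 1 / (1 + 102.33 + 6.1660) = 1/109.50 = 0.009133
[CO2*] = α₀ × DIC = 0.009133 × 1.33 = 0.0121 mmol/kg = 12.1 μmol/kg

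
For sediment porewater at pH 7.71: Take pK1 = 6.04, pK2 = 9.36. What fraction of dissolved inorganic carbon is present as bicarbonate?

α₁ = 0.958

α₁ = 1 / (1 + [H⁺]/K1 + K2/[H⁺]) = 1 / (1 + 10^-1.67 + 10^-1.65)
   = 1 / (1 + 0.021380 + 0.022387) = 1/1.0438 = 0.9581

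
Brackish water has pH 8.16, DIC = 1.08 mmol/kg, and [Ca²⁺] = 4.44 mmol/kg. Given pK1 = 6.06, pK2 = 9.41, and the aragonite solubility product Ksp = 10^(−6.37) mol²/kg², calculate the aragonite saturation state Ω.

Ω = 0.594

α₂ = 1 / (1 + [H⁺]/K2 + [H⁺]²/(K1K2)) = 1 / (1 + 10^+1.25 + 10^-0.85)
   = 1 / (1 + 17.783 + 0.14125) = 1/18.924 = 0.05284
[CO3²⁻] = α₂ × DIC = 0.05284 × 1.08 = 0.05707 mmol/kg
Ksp = 10^(−6.37) = 4.266×10^-7
Ω = [Ca²⁺][CO3²⁻]/Ksp = (4.44×10^-3)(5.707×10^-5) / 4.266×10^-7 = 0.594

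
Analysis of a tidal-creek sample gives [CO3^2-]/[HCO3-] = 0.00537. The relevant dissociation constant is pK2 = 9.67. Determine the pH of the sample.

pH = 7.40

From K2 = [H⁺][CO3^2-]/[HCO3-]:  pH = pK2 + log₁₀([CO3^2-]/[HCO3-])
log₁₀(0.00537) = -2.270
pH = 9.67 + (-2.270) = 7.40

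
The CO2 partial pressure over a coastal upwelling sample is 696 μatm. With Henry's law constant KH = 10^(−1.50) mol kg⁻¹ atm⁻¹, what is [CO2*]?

KH = 10^(−1.50) = 3.162×10^-2 mol kg⁻¹ atm⁻¹
[CO2*] = KH · pCO2 = 3.162×10^-2 × 696×10^-6 atm = 2.20×10^-5 mol/kg

[CO2*] = 22.0 μmol/kg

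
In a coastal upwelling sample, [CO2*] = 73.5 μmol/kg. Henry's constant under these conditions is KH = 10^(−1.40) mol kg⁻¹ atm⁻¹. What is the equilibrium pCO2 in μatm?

KH = 10^(−1.40) = 3.981×10^-2 mol kg⁻¹ atm⁻¹
pCO2 = [CO2*]/KH = 73.5×10^-6 / 3.981×10^-2 = 1.85×10^-3 atm = 1850 μatm

pCO2 = 1850 μatm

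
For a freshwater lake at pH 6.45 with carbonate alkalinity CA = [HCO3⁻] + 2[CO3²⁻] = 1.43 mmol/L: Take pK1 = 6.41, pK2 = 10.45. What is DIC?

CA = [HCO3⁻] + 2[CO3²⁻] = (α₁ + 2α₂)·DIC
At pH 6.45: [H⁺]/K1 = 10^-0.04 = 0.91201, K2/[H⁺] = 10^-4.00 = 0.00010000
α₁ = 1/(1 + 0.91201 + 0.00010000) = 1/1.9121 = 0.5230; α₂ = α₁·K2/[H⁺] = 5.230×10^-5
α₁ + 2α₂ = 0.5231
DIC = CA / (α₁ + 2α₂) = 1.43 / 0.5231 = 2.73 mmol/L

DIC = 2.73 mmol/L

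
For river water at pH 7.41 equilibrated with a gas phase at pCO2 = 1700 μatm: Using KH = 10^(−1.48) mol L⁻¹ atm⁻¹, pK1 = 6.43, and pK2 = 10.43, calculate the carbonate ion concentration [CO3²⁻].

[CO3²⁻] = 0.513 μmol/L

[CO2*] = KH · pCO2 = 10^(−1.48) × 1700×10^-6 = 5.629×10^-5 mol/L
α₀ = 1/(1 + K1/[H⁺] + K1K2/[H⁺]²) = 1/(1 + 10^+0.98 + 10^-2.04) = 0.09471
DIC = [CO2*]/α₀ = 5.629×10^-5 / 0.09471 = 0.5944 mmol/L
[CO3²⁻] = α₂·DIC; α₂ = 0.0008637, so [CO3²⁻] = 0.0008637 × 0.5944 = 0.000513 mmol/L = 0.513 μmol/L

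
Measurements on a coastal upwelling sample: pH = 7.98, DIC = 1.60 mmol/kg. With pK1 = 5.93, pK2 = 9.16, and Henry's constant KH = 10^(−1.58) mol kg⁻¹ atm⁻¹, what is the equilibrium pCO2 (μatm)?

α₀ = 1 / (1 + K1/[H⁺] + K1K2/[H⁺]²) = 1 / (1 + 10^+2.05 + 10^+0.87)
   = 1 / (1 + 112.20 + 7.4131) = 1/120.61 = 0.008291
[CO2*] = α₀ × DIC = 0.008291 × 1.60 = 0.01327 mmol/kg = 13.27 μmol/kg
pCO2 = [CO2*]/KH = 1.327×10^-5 / 2.630×10^-2 = 504 μatm

pCO2 = 504 μatm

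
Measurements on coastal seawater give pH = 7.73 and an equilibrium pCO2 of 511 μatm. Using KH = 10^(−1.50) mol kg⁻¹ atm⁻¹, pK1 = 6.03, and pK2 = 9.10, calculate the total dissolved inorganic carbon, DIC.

DIC = 0.861 mmol/kg

[CO2*] = KH · pCO2 = 10^(−1.50) × 511×10^-6 = 1.616×10^-5 mol/kg
α₀ = 1/(1 + K1/[H⁺] + K1K2/[H⁺]²) = 1/(1 + 10^+1.70 + 10^+0.33) = 0.01878
DIC = [CO2*]/α₀ = 1.616×10^-5 / 0.01878 = 0.861 mmol/kg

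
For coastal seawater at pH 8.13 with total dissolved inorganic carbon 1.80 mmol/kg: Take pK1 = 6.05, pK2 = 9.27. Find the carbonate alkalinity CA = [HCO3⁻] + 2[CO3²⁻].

CA = [HCO3⁻] + 2[CO3²⁻] = (α₁ + 2α₂)·DIC
At pH 8.13: [H⁺]/K1 = 10^-2.08 = 0.0083176, K2/[H⁺] = 10^-1.14 = 0.072444
α₁ = 1/(1 + 0.0083176 + 0.072444) = 1/1.0808 = 0.9253; α₂ = α₁·K2/[H⁺] = 0.06703
α₁ + 2α₂ = 1.0593
CA = 1.0593 × 1.80 = 1.91 mmol/kg

CA = 1.91 mmol/kg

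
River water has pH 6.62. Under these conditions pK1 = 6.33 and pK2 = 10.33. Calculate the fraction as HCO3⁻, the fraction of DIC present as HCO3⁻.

α₁ = 1 / (1 + [H⁺]/K1 + K2/[H⁺]) = 1 / (1 + 10^-0.29 + 10^-3.71)
   = 1 / (1 + 0.51286 + 0.00019498) = 1/1.5131 = 0.6609

α₁ = 0.661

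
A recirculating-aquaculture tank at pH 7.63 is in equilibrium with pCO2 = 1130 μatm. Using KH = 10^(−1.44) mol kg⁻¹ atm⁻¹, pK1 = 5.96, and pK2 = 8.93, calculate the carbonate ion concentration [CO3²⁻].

[CO3²⁻] = 0.0962 mmol/kg

[CO2*] = KH · pCO2 = 10^(−1.44) × 1130×10^-6 = 4.103×10^-5 mol/kg
α₀ = 1/(1 + K1/[H⁺] + K1K2/[H⁺]²) = 1/(1 + 10^+1.67 + 10^+0.37) = 0.01995
DIC = [CO2*]/α₀ = 4.103×10^-5 / 0.01995 = 2.056 mmol/kg
[CO3²⁻] = α₂·DIC; α₂ = 0.04677, so [CO3²⁻] = 0.04677 × 2.056 = 0.0962 mmol/kg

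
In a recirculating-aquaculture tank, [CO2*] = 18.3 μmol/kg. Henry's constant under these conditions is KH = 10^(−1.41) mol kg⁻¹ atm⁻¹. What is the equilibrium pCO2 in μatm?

pCO2 = 470 μatm

KH = 10^(−1.41) = 3.890×10^-2 mol kg⁻¹ atm⁻¹
pCO2 = [CO2*]/KH = 18.3×10^-6 / 3.890×10^-2 = 4.70×10^-4 atm = 470 μatm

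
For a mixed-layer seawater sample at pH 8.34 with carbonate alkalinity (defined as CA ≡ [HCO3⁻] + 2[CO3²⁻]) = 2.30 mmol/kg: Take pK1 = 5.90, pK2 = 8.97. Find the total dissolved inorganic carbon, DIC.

DIC = 1.94 mmol/kg

CA = [HCO3⁻] + 2[CO3²⁻] = (α₁ + 2α₂)·DIC
At pH 8.34: [H⁺]/K1 = 10^-2.44 = 0.0036308, K2/[H⁺] = 10^-0.63 = 0.23442
α₁ = 1/(1 + 0.0036308 + 0.23442) = 1/1.2381 = 0.8077; α₂ = α₁·K2/[H⁺] = 0.1893
α₁ + 2α₂ = 1.1864
DIC = CA / (α₁ + 2α₂) = 2.30 / 1.1864 = 1.94 mmol/kg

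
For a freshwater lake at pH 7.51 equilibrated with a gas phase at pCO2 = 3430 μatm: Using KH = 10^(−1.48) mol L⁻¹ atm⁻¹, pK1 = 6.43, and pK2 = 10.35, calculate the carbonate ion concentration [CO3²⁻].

[CO2*] = KH · pCO2 = 10^(−1.48) × 3430×10^-6 = 1.136×10^-4 mol/L
α₀ = 1/(1 + K1/[H⁺] + K1K2/[H⁺]²) = 1/(1 + 10^+1.08 + 10^-1.76) = 0.07669
DIC = [CO2*]/α₀ = 1.136×10^-4 / 0.07669 = 1.481 mmol/L
[CO3²⁻] = α₂·DIC; α₂ = 0.001333, so [CO3²⁻] = 0.001333 × 1.481 = 0.00197 mmol/L = 1.97 μmol/L

[CO3²⁻] = 1.97 μmol/L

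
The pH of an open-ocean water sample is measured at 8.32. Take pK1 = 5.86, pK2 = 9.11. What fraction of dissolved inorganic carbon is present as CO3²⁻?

α₂ = 1 / (1 + [H⁺]/K2 + [H⁺]²/(K1K2)) = 1 / (1 + 10^+0.79 + 10^-1.67)
   = 1 / (1 + 6.1660 + 0.021380) = 1/7.1873 = 0.1391

α₂ = 0.139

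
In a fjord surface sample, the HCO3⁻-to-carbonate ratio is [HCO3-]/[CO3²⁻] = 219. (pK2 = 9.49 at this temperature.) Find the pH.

pH = 7.15

From K2 = [H⁺][CO3²⁻]/[HCO3-]:  pH = pK2 − log₁₀([HCO3-]/[CO3²⁻])
log₁₀(219) = +2.340
pH = 9.49 − (+2.340) = 7.15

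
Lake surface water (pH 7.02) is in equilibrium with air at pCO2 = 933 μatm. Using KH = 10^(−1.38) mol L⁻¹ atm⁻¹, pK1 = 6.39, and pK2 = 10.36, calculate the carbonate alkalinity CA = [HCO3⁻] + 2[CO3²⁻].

CA = 0.166 mmol/L

[CO2*] = KH · pCO2 = 10^(−1.38) × 933×10^-6 = 3.889×10^-5 mol/L
α₀ = 1/(1 + K1/[H⁺] + K1K2/[H⁺]²) = 1/(1 + 10^+0.63 + 10^-2.71) = 0.1898
DIC = [CO2*]/α₀ = 3.889×10^-5 / 0.1898 = 0.2049 mmol/L
CA = (α₁ + 2α₂)·DIC = (0.8098 + 2×0.0003701) × 0.2049 = 0.166 mmol/L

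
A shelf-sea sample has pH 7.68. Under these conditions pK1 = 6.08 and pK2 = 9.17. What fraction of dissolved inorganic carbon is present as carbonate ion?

α₂ = 1 / (1 + [H⁺]/K2 + [H⁺]²/(K1K2)) = 1 / (1 + 10^+1.49 + 10^-0.11)
   = 1 / (1 + 30.903 + 0.77625) = 1/32.679 = 0.03060

α₂ = 0.0306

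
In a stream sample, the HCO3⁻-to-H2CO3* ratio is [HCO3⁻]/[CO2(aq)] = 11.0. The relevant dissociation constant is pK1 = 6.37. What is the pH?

pH = 7.41

From K1 = [H⁺][HCO3⁻]/[CO2(aq)]:  pH = pK1 + log₁₀([HCO3⁻]/[CO2(aq)])
log₁₀(11.0) = +1.041
pH = 6.37 + (+1.041) = 7.41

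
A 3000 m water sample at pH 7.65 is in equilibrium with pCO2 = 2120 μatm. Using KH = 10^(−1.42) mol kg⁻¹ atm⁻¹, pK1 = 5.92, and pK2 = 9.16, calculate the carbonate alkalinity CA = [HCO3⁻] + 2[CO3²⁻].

[CO2*] = KH · pCO2 = 10^(−1.42) × 2120×10^-6 = 8.060×10^-5 mol/kg
α₀ = 1/(1 + K1/[H⁺] + K1K2/[H⁺]²) = 1/(1 + 10^+1.73 + 10^+0.22) = 0.01774
DIC = [CO2*]/α₀ = 8.060×10^-5 / 0.01774 = 4.543 mmol/kg
CA = (α₁ + 2α₂)·DIC = (0.9528 + 2×0.02944) × 4.543 = 4.60 mmol/kg

CA = 4.60 mmol/kg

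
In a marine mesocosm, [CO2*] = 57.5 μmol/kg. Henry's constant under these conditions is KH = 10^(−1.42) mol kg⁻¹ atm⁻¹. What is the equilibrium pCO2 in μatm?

pCO2 = 1510 μatm

KH = 10^(−1.42) = 3.802×10^-2 mol kg⁻¹ atm⁻¹
pCO2 = [CO2*]/KH = 57.5×10^-6 / 3.802×10^-2 = 1.51×10^-3 atm = 1510 μatm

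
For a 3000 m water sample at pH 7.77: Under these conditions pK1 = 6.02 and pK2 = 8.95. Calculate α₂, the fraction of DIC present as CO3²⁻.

α₂ = 0.0610

α₂ = 1 / (1 + [H⁺]/K2 + [H⁺]²/(K1K2)) = 1 / (1 + 10^+1.18 + 10^-0.57)
   = 1 / (1 + 15.136 + 0.26915) = 1/16.405 = 0.06096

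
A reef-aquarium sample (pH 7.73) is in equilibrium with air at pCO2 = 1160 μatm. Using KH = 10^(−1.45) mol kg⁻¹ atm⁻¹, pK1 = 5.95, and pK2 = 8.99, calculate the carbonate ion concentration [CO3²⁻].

[CO2*] = KH · pCO2 = 10^(−1.45) × 1160×10^-6 = 4.116×10^-5 mol/kg
α₀ = 1/(1 + K1/[H⁺] + K1K2/[H⁺]²) = 1/(1 + 10^+1.78 + 10^+0.52) = 0.01549
DIC = [CO2*]/α₀ = 4.116×10^-5 / 0.01549 = 2.657 mmol/kg
[CO3²⁻] = α₂·DIC; α₂ = 0.05128, so [CO3²⁻] = 0.05128 × 2.657 = 0.136 mmol/kg

[CO3²⁻] = 0.136 mmol/kg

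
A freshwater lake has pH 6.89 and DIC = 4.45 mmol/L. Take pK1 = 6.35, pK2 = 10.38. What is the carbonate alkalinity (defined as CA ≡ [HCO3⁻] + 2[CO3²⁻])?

CA = 3.46 mmol/L

CA = [HCO3⁻] + 2[CO3²⁻] = (α₁ + 2α₂)·DIC
At pH 6.89: [H⁺]/K1 = 10^-0.54 = 0.28840, K2/[H⁺] = 10^-3.49 = 0.00032359
α₁ = 1/(1 + 0.28840 + 0.00032359) = 1/1.2887 = 0.7760; α₂ = α₁·K2/[H⁺] = 0.0002511
α₁ + 2α₂ = 0.7765
CA = 0.7765 × 4.45 = 3.46 mmol/L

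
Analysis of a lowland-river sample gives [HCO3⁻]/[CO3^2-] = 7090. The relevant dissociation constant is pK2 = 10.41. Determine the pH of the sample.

pH = 6.56

From K2 = [H⁺][CO3^2-]/[HCO3⁻]:  pH = pK2 − log₁₀([HCO3⁻]/[CO3^2-])
log₁₀(7090) = +3.851
pH = 10.41 − (+3.851) = 6.56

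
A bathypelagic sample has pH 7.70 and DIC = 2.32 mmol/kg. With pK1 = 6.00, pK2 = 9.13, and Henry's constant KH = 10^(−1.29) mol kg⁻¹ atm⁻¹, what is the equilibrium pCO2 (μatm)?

α₀ = 1 / (1 + K1/[H⁺] + K1K2/[H⁺]²) = 1 / (1 + 10^+1.70 + 10^+0.27)
   = 1 / (1 + 50.119 + 1.8621) = 1/52.981 = 0.01887
[CO2*] = α₀ × DIC = 0.01887 × 2.32 = 0.04379 mmol/kg
pCO2 = [CO2*]/KH = 4.379×10^-5 / 5.129×10^-2 = 854 μatm

pCO2 = 854 μatm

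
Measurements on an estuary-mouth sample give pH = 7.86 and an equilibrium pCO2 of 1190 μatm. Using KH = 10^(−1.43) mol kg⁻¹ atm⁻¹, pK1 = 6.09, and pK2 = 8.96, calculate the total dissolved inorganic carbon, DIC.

DIC = 2.85 mmol/kg

[CO2*] = KH · pCO2 = 10^(−1.43) × 1190×10^-6 = 4.421×10^-5 mol/kg
α₀ = 1/(1 + K1/[H⁺] + K1K2/[H⁺]²) = 1/(1 + 10^+1.77 + 10^+0.67) = 0.01549
DIC = [CO2*]/α₀ = 4.421×10^-5 / 0.01549 = 2.85 mmol/kg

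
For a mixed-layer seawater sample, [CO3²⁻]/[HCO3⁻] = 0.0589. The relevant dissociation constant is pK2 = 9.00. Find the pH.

From K2 = [H⁺][CO3²⁻]/[HCO3⁻]:  pH = pK2 + log₁₀([CO3²⁻]/[HCO3⁻])
log₁₀(0.0589) = -1.230
pH = 9.00 + (-1.230) = 7.77

pH = 7.77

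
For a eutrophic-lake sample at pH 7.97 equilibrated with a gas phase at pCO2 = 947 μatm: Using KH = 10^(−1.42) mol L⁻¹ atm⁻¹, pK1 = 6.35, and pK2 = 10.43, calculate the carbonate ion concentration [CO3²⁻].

[CO3²⁻] = 5.20 μmol/L

[CO2*] = KH · pCO2 = 10^(−1.42) × 947×10^-6 = 3.600×10^-5 mol/L
α₀ = 1/(1 + K1/[H⁺] + K1K2/[H⁺]²) = 1/(1 + 10^+1.62 + 10^-0.84) = 0.02335
DIC = [CO2*]/α₀ = 3.600×10^-5 / 0.02335 = 1.542 mmol/L
[CO3²⁻] = α₂·DIC; α₂ = 0.003375, so [CO3²⁻] = 0.003375 × 1.542 = 0.00520 mmol/L = 5.20 μmol/L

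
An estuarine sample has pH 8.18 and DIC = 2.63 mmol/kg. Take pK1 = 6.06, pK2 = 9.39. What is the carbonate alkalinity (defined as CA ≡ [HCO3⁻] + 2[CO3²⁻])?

CA = 2.76 mmol/kg

CA = [HCO3⁻] + 2[CO3²⁻] = (α₁ + 2α₂)·DIC
At pH 8.18: [H⁺]/K1 = 10^-2.12 = 0.0075858, K2/[H⁺] = 10^-1.21 = 0.061660
α₁ = 1/(1 + 0.0075858 + 0.061660) = 1/1.0692 = 0.9352; α₂ = α₁·K2/[H⁺] = 0.05767
α₁ + 2α₂ = 1.0506
CA = 1.0506 × 2.63 = 2.76 mmol/kg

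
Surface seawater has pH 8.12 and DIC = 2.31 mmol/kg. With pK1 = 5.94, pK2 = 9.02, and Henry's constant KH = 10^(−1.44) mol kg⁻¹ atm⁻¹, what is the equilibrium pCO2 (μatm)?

α₀ = 1 / (1 + K1/[H⁺] + K1K2/[H⁺]²) = 1 / (1 + 10^+2.18 + 10^+1.28)
   = 1 / (1 + 151.36 + 19.055) = 1/171.41 = 0.005834
[CO2*] = α₀ × DIC = 0.005834 × 2.31 = 0.01348 mmol/kg = 13.48 μmol/kg
pCO2 = [CO2*]/KH = 1.348×10^-5 / 3.631×10^-2 = 371 μatm

pCO2 = 371 μatm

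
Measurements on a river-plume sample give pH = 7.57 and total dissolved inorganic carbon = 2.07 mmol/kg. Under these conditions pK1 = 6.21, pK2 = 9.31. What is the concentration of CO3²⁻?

[CO3²⁻] = 0.0355 mmol/kg

α₂ = 1 / (1 + [H⁺]/K2 + [H⁺]²/(K1K2)) = 1 / (1 + 10^+1.74 + 10^+0.38)
   = 1 / (1 + 54.954 + 2.3988) = 1/58.353 = 0.01714
[CO3²⁻] = α₂ × DIC = 0.01714 × 2.07 = 0.0355 mmol/kg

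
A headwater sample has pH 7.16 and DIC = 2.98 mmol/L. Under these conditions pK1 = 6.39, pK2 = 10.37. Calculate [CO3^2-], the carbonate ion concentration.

α₂ = 1 / (1 + [H⁺]/K2 + [H⁺]²/(K1K2)) = 1 / (1 + 10^+3.21 + 10^+2.44)
   = 1 / (1 + 1621.8 + 275.42) = 1/1898.2 = 0.0005268
[CO3²⁻] = α₂ × DIC = 0.0005268 × 2.98 = 0.00157 mmol/L = 1.57 μmol/L

[CO3²⁻] = 1.57 μmol/L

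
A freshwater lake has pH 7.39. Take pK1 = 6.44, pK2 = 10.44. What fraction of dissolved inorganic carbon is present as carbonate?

α₂ = 1 / (1 + [H⁺]/K2 + [H⁺]²/(K1K2)) = 1 / (1 + 10^+3.05 + 10^+2.10)
   = 1 / (1 + 1122.0 + 125.89) = 1/1248.9 = 0.0008007

α₂ = 0.000801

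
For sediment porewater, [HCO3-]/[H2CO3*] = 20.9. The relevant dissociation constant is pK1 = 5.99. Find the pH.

pH = 7.31

From K1 = [H⁺][HCO3-]/[H2CO3*]:  pH = pK1 + log₁₀([HCO3-]/[H2CO3*])
log₁₀(20.9) = +1.320
pH = 5.99 + (+1.320) = 7.31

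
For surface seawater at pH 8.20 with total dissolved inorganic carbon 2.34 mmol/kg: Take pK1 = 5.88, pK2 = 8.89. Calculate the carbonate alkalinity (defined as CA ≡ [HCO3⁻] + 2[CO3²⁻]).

CA = [HCO3⁻] + 2[CO3²⁻] = (α₁ + 2α₂)·DIC
At pH 8.20: [H⁺]/K1 = 10^-2.32 = 0.0047863, K2/[H⁺] = 10^-0.69 = 0.20417
α₁ = 1/(1 + 0.0047863 + 0.20417) = 1/1.2090 = 0.8272; α₂ = α₁·K2/[H⁺] = 0.1689
α₁ + 2α₂ = 1.1649
CA = 1.1649 × 2.34 = 2.73 mmol/kg

CA = 2.73 mmol/kg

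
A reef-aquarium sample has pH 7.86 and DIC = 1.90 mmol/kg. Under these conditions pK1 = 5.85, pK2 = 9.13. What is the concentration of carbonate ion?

[CO3²⁻] = 0.0959 mmol/kg

α₂ = 1 / (1 + [H⁺]/K2 + [H⁺]²/(K1K2)) = 1 / (1 + 10^+1.27 + 10^-0.74)
   = 1 / (1 + 18.621 + 0.18197) = 1/19.803 = 0.05050
[CO3²⁻] = α₂ × DIC = 0.05050 × 1.90 = 0.0959 mmol/kg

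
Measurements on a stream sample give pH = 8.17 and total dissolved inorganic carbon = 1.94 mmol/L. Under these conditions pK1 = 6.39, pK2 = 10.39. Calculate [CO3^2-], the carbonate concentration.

[CO3²⁻] = 11.4 μmol/L

α₂ = 1 / (1 + [H⁺]/K2 + [H⁺]²/(K1K2)) = 1 / (1 + 10^+2.22 + 10^+0.44)
   = 1 / (1 + 165.96 + 2.7542) = 1/169.71 = 0.005892
[CO3²⁻] = α₂ × DIC = 0.005892 × 1.94 = 0.0114 mmol/L = 11.4 μmol/L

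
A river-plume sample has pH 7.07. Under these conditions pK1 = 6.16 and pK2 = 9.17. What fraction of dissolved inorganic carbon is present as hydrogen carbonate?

α₁ = 1 / (1 + [H⁺]/K1 + K2/[H⁺]) = 1 / (1 + 10^-0.91 + 10^-2.10)
   = 1 / (1 + 0.12303 + 0.0079433) = 1/1.1310 = 0.8842

α₁ = 0.884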